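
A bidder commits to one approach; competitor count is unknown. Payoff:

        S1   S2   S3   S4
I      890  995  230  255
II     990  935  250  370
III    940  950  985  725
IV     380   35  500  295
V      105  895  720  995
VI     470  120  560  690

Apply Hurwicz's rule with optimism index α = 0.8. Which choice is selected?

I: 0.8·995 + 0.2·230 = 842
II: 0.8·990 + 0.2·250 = 842
III: 0.8·985 + 0.2·725 = 933
IV: 0.8·500 + 0.2·35 = 407
V: 0.8·995 + 0.2·105 = 817
VI: 0.8·690 + 0.2·120 = 576
Highest Hurwicz score = 933 → III.

III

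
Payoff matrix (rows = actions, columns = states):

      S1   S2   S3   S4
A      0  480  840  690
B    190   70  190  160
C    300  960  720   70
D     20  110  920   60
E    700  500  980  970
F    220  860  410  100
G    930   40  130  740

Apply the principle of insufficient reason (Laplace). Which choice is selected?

Row averages: A=502.5, B=152.5, C=512.5, D=277.5, E=787.5, F=397.5, G=460
Highest average = 787.5 → E.

E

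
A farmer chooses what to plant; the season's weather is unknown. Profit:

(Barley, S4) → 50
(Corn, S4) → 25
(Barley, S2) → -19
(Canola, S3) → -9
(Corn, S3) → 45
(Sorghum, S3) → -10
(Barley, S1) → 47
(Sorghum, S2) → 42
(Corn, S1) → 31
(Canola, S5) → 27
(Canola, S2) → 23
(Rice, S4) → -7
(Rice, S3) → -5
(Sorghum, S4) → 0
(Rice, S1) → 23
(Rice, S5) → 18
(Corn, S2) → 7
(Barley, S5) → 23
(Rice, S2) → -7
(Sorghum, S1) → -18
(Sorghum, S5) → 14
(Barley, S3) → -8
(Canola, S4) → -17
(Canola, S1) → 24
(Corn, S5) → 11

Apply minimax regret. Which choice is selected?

Column bests: S1=47, S2=42, S3=45, S4=50, S5=27.
Corn regrets: 16, 35, 0, 25, 16 → max 35
Sorghum regrets: 65, 0, 55, 50, 13 → max 65
Rice regrets: 24, 49, 50, 57, 9 → max 57
Canola regrets: 23, 19, 54, 67, 0 → max 67
Barley regrets: 0, 61, 53, 0, 4 → max 61
Smallest max regret = 35 → Corn.

Corn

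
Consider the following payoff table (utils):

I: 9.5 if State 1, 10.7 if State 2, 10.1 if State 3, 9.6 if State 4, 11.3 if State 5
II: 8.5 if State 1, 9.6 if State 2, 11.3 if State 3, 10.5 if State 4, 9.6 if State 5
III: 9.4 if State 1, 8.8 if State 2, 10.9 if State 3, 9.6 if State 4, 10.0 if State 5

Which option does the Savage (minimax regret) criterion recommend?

Column bests: State 1=9.5, State 2=10.7, State 3=11.3, State 4=10.5, State 5=11.3.
I regrets: 0.0, 0.0, 1.2, 0.9, 0.0 → max 1.2
II regrets: 1.0, 1.1, 0.0, 0.0, 1.7 → max 1.7
III regrets: 0.1, 1.9, 0.4, 0.9, 1.3 → max 1.9
Smallest max regret = 1.2 → I.

I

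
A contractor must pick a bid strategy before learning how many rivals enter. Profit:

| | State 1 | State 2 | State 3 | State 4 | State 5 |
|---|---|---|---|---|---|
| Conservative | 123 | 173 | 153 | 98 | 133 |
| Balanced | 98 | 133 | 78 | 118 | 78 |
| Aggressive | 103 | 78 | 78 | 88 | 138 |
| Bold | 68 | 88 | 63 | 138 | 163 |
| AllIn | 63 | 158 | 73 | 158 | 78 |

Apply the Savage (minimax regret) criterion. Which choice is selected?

Column bests: State 1=123, State 2=173, State 3=153, State 4=158, State 5=163.
Conservative regrets: 0, 0, 0, 60, 30 → max 60
Balanced regrets: 25, 40, 75, 40, 85 → max 85
Aggressive regrets: 20, 95, 75, 70, 25 → max 95
Bold regrets: 55, 85, 90, 20, 0 → max 90
AllIn regrets: 60, 15, 80, 0, 85 → max 85
Smallest max regret = 60 → Conservative.

Conservative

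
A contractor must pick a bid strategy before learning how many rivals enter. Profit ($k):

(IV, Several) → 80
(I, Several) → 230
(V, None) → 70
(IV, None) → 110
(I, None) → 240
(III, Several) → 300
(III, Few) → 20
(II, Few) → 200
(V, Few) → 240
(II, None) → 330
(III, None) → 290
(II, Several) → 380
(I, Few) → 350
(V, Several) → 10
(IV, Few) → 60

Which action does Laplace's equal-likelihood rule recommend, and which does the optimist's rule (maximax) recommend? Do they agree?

laplace → II; maximax → II (agree)

Row averages: I=820/3, II=910/3, III=610/3, IV=250/3, V=320/3
Highest average = 910/3 → II.
Row maxima: I=350, II=380, III=300, IV=110, V=240
Best best-case = 380 → II.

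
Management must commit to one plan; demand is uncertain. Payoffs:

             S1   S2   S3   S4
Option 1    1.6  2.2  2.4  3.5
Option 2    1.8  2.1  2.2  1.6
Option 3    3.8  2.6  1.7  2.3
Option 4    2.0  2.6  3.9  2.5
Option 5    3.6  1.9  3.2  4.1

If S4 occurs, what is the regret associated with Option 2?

Best payoff under S4 is 4.1.
Regret = 4.1 − 1.6 = 2.5.

2.5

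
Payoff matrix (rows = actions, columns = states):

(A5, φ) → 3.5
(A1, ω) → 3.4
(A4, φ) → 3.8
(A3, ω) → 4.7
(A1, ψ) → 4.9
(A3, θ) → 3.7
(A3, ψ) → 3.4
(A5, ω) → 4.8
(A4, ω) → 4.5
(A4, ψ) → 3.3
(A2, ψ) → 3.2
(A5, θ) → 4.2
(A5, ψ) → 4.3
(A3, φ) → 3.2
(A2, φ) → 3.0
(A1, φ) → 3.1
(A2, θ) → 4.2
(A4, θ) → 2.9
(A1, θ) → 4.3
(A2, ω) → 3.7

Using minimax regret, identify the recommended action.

Column bests: θ=4.3, φ=3.8, ψ=4.9, ω=4.8.
A1 regrets: 0.0, 0.7, 0.0, 1.4 → max 1.4
A2 regrets: 0.1, 0.8, 1.7, 1.1 → max 1.7
A3 regrets: 0.6, 0.6, 1.5, 0.1 → max 1.5
A4 regrets: 1.4, 0.0, 1.6, 0.3 → max 1.6
A5 regrets: 0.1, 0.3, 0.6, 0.0 → max 0.6
Smallest max regret = 0.6 → A5.

A5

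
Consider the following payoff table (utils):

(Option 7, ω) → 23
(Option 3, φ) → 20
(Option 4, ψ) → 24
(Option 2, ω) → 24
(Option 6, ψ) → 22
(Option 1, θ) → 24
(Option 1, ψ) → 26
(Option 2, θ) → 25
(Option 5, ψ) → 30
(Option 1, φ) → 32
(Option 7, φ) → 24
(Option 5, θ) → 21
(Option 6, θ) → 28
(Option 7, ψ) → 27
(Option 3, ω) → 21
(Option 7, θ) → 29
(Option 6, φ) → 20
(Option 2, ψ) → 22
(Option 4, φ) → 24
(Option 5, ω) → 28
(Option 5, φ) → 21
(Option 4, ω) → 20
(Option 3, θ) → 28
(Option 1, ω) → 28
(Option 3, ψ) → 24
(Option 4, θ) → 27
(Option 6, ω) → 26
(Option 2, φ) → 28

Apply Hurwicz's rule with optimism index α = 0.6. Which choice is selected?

Option 1: 0.6·32 + 0.4·24 = 28.8
Option 2: 0.6·28 + 0.4·22 = 25.6
Option 3: 0.6·28 + 0.4·20 = 24.8
Option 4: 0.6·27 + 0.4·20 = 24.2
Option 5: 0.6·30 + 0.4·21 = 26.4
Option 6: 0.6·28 + 0.4·20 = 24.8
Option 7: 0.6·29 + 0.4·23 = 26.6
Highest Hurwicz score = 28.8 → Option 1.

Option 1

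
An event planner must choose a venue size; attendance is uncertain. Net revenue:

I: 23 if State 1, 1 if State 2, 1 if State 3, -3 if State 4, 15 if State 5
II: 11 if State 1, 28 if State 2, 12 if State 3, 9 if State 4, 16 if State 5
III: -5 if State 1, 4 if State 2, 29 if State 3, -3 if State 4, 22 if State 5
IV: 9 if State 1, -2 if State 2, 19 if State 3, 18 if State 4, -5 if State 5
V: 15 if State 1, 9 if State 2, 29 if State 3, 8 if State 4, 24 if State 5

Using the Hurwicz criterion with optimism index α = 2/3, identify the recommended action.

V

I: 2/3·23 + 1/3·(-3) = 43/3
II: 2/3·28 + 1/3·9 = 65/3
III: 2/3·29 + 1/3·(-5) = 53/3
IV: 2/3·19 + 1/3·(-5) = 11
V: 2/3·29 + 1/3·8 = 22
Highest Hurwicz score = 22 → V.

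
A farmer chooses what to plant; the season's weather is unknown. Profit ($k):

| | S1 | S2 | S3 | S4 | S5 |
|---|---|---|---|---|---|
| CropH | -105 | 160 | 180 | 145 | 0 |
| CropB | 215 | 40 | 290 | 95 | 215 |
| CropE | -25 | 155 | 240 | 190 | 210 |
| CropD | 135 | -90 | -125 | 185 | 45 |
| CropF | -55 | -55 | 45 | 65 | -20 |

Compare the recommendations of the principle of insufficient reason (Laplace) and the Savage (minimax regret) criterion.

Row averages: CropH=76, CropB=171, CropE=154, CropD=30, CropF=-4
Highest average = 171 → CropB.
Column bests: S1=215, S2=160, S3=290, S4=190, S5=215.
CropH regrets: 320, 0, 110, 45, 215 → max 320
CropB regrets: 0, 120, 0, 95, 0 → max 120
CropE regrets: 240, 5, 50, 0, 5 → max 240
CropD regrets: 80, 250, 415, 5, 170 → max 415
CropF regrets: 270, 215, 245, 125, 235 → max 270
Smallest max regret = 120 → CropB.

laplace → CropB; minimax regret → CropB (agree)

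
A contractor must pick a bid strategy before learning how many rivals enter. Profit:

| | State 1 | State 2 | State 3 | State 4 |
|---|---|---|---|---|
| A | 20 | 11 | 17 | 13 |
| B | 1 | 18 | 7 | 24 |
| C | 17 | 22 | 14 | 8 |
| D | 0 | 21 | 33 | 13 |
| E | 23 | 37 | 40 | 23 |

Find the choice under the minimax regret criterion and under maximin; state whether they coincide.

minimax regret → E; maximin → E (agree)

Column bests: State 1=23, State 2=37, State 3=40, State 4=24.
A regrets: 3, 26, 23, 11 → max 26
B regrets: 22, 19, 33, 0 → max 33
C regrets: 6, 15, 26, 16 → max 26
D regrets: 23, 16, 7, 11 → max 23
E regrets: 0, 0, 0, 1 → max 1
Smallest max regret = 1 → E.
Row minima: A=11, B=1, C=8, D=0, E=23
Best worst-case = 23 → E.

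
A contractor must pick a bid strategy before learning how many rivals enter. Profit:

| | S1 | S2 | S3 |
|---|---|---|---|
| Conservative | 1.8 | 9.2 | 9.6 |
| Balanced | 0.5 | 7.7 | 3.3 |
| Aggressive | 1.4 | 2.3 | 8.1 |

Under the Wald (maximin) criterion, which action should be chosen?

Row minima: Conservative=1.8, Balanced=0.5, Aggressive=1.4
Best worst-case = 1.8 → Conservative.

Conservative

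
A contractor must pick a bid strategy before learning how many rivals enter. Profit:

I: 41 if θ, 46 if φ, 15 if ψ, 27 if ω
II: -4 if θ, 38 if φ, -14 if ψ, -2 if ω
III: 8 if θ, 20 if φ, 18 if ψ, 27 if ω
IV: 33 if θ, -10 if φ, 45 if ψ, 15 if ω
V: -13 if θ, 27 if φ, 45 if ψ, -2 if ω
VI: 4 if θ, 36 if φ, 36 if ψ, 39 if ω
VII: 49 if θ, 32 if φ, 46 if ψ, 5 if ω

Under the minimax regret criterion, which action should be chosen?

I

Column bests: θ=49, φ=46, ψ=46, ω=39.
I regrets: 8, 0, 31, 12 → max 31
II regrets: 53, 8, 60, 41 → max 60
III regrets: 41, 26, 28, 12 → max 41
IV regrets: 16, 56, 1, 24 → max 56
V regrets: 62, 19, 1, 41 → max 62
VI regrets: 45, 10, 10, 0 → max 45
VII regrets: 0, 14, 0, 34 → max 34
Smallest max regret = 31 → I.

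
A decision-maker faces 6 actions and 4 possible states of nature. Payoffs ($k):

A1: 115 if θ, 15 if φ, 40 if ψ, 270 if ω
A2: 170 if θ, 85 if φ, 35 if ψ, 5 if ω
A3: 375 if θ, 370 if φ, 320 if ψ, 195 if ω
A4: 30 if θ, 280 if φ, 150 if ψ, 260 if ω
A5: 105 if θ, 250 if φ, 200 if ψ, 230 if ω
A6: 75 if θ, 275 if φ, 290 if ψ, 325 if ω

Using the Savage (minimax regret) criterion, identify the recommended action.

A3

Column bests: θ=375, φ=370, ψ=320, ω=325.
A1 regrets: 260, 355, 280, 55 → max 355
A2 regrets: 205, 285, 285, 320 → max 320
A3 regrets: 0, 0, 0, 130 → max 130
A4 regrets: 345, 90, 170, 65 → max 345
A5 regrets: 270, 120, 120, 95 → max 270
A6 regrets: 300, 95, 30, 0 → max 300
Smallest max regret = 130 → A3.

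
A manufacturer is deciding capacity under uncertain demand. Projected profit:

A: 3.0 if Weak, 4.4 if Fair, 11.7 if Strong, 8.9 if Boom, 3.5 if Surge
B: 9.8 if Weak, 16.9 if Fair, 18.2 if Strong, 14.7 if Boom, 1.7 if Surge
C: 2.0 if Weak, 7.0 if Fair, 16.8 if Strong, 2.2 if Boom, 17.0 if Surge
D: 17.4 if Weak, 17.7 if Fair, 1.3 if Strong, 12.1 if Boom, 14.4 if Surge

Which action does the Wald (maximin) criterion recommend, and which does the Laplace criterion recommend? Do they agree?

Row minima: A=3.0, B=1.7, C=2.0, D=1.3
Best worst-case = 3.0 → A.
Row averages: A=6.3, B=12.26, C=9, D=12.58
Highest average = 12.58 → D.

maximin → A; laplace → D (disagree)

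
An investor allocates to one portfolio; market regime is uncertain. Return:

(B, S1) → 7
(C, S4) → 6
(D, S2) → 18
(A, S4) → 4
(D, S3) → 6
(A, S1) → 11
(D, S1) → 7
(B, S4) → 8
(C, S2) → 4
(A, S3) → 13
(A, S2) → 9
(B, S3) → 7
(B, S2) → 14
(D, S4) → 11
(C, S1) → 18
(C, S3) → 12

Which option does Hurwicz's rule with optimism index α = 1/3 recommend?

D

A: 1/3·13 + 2/3·4 = 7
B: 1/3·14 + 2/3·7 = 28/3
C: 1/3·18 + 2/3·4 = 26/3
D: 1/3·18 + 2/3·6 = 10
Highest Hurwicz score = 10 → D.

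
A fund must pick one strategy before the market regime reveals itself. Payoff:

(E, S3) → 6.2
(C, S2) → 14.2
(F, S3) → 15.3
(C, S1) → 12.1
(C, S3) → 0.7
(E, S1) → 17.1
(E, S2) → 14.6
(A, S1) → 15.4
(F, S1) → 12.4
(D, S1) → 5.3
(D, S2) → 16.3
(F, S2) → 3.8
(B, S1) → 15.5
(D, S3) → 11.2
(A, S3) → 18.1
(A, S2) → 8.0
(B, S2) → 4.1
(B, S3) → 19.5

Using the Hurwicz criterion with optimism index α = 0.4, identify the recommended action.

A: 0.4·18.1 + 0.6·8.0 = 12.04
B: 0.4·19.5 + 0.6·4.1 = 10.26
C: 0.4·14.2 + 0.6·0.7 = 6.1
D: 0.4·16.3 + 0.6·5.3 = 9.7
E: 0.4·17.1 + 0.6·6.2 = 10.56
F: 0.4·15.3 + 0.6·3.8 = 8.4
Highest Hurwicz score = 12.04 → A.

A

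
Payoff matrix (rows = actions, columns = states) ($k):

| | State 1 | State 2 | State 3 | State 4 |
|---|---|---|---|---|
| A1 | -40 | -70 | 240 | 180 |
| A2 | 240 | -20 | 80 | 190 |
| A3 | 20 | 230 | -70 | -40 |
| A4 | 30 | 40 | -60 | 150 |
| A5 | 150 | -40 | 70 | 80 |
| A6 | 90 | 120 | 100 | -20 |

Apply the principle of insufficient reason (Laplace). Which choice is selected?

A2

Row averages: A1=77.5, A2=122.5, A3=35, A4=40, A5=65, A6=72.5
Highest average = 122.5 → A2.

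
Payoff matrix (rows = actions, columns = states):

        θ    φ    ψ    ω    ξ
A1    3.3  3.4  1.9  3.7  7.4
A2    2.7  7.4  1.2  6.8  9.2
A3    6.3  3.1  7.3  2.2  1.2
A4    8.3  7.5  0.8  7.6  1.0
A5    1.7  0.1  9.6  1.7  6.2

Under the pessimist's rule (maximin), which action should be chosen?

A1

Row minima: A1=1.9, A2=1.2, A3=1.2, A4=0.8, A5=0.1
Best worst-case = 1.9 → A1.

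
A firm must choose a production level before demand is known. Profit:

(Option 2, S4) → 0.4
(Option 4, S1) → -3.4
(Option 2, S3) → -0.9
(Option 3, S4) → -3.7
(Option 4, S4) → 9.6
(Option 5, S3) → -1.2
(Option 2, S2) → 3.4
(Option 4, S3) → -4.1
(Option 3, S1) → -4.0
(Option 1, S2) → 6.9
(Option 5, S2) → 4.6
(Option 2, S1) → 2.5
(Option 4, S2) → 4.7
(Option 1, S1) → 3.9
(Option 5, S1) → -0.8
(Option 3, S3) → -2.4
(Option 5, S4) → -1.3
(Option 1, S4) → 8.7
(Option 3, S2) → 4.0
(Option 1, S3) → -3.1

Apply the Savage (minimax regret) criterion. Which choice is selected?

Column bests: S1=3.9, S2=6.9, S3=-0.9, S4=9.6.
Option 1 regrets: 0.0, 0.0, 2.2, 0.9 → max 2.2
Option 2 regrets: 1.4, 3.5, 0.0, 9.2 → max 9.2
Option 3 regrets: 7.9, 2.9, 1.5, 13.3 → max 13.3
Option 4 regrets: 7.3, 2.2, 3.2, 0.0 → max 7.3
Option 5 regrets: 4.7, 2.3, 0.3, 10.9 → max 10.9
Smallest max regret = 2.2 → Option 1.

Option 1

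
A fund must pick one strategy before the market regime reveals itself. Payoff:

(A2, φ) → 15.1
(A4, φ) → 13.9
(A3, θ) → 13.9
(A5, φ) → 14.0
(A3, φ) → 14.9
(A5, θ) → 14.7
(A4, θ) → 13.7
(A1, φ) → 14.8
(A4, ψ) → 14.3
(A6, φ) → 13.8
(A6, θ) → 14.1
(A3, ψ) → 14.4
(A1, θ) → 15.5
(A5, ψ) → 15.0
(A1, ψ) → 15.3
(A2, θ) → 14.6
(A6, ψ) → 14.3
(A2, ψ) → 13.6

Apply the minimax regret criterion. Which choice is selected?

Column bests: θ=15.5, φ=15.1, ψ=15.3.
A1 regrets: 0.0, 0.3, 0.0 → max 0.3
A2 regrets: 0.9, 0.0, 1.7 → max 1.7
A3 regrets: 1.6, 0.2, 0.9 → max 1.6
A4 regrets: 1.8, 1.2, 1.0 → max 1.8
A5 regrets: 0.8, 1.1, 0.3 → max 1.1
A6 regrets: 1.4, 1.3, 1.0 → max 1.4
Smallest max regret = 0.3 → A1.

A1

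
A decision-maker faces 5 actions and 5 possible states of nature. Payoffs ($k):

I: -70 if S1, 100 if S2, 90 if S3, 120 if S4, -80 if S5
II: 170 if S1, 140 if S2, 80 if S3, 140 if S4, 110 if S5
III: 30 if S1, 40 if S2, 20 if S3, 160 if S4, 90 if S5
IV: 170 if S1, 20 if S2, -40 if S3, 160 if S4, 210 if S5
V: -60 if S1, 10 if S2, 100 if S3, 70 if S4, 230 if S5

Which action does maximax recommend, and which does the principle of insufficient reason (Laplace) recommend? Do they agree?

Row maxima: I=120, II=170, III=160, IV=210, V=230
Best best-case = 230 → V.
Row averages: I=32, II=128, III=68, IV=104, V=70
Highest average = 128 → II.

maximax → V; laplace → II (disagree)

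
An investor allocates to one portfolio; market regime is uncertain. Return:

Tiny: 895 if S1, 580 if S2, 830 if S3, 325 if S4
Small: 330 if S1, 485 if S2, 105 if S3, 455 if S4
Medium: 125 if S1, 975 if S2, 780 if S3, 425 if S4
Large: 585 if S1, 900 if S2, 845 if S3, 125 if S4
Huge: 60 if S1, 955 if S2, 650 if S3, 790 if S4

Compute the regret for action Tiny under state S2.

395

Best payoff under S2 is 975.
Regret = 975 − 580 = 395.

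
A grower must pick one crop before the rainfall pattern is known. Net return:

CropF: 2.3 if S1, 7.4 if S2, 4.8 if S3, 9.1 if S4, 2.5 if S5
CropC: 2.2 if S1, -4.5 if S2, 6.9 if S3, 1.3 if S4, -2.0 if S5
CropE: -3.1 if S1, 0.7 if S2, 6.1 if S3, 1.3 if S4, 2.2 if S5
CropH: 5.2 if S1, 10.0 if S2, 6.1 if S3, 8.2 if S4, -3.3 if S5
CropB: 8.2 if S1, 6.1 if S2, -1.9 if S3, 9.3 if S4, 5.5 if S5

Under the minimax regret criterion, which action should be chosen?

CropF

Column bests: S1=8.2, S2=10.0, S3=6.9, S4=9.3, S5=5.5.
CropF regrets: 5.9, 2.6, 2.1, 0.2, 3.0 → max 5.9
CropC regrets: 6.0, 14.5, 0.0, 8.0, 7.5 → max 14.5
CropE regrets: 11.3, 9.3, 0.8, 8.0, 3.3 → max 11.3
CropH regrets: 3.0, 0.0, 0.8, 1.1, 8.8 → max 8.8
CropB regrets: 0.0, 3.9, 8.8, 0.0, 0.0 → max 8.8
Smallest max regret = 5.9 → CropF.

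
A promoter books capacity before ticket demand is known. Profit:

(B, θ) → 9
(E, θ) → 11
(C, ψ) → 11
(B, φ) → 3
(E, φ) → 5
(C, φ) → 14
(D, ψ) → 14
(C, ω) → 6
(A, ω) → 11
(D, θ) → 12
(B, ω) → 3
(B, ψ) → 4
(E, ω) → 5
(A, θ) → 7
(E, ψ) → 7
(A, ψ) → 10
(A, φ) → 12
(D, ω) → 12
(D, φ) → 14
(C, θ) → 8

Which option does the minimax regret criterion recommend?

D

Column bests: θ=12, φ=14, ψ=14, ω=12.
A regrets: 5, 2, 4, 1 → max 5
B regrets: 3, 11, 10, 9 → max 11
C regrets: 4, 0, 3, 6 → max 6
D regrets: 0, 0, 0, 0 → max 0
E regrets: 1, 9, 7, 7 → max 9
Smallest max regret = 0 → D.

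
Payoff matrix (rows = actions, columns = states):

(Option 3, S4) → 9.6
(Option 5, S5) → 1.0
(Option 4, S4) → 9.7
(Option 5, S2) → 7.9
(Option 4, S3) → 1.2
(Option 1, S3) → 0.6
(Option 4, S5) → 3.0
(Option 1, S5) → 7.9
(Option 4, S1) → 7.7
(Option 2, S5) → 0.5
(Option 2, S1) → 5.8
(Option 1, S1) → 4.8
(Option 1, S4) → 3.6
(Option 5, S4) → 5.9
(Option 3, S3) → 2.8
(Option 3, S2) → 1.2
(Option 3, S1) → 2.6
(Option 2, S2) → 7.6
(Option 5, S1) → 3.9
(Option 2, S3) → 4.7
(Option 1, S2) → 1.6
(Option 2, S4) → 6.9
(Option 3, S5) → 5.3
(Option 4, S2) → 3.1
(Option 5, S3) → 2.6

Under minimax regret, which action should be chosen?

Column bests: S1=7.7, S2=7.9, S3=4.7, S4=9.7, S5=7.9.
Option 1 regrets: 2.9, 6.3, 4.1, 6.1, 0.0 → max 6.3
Option 2 regrets: 1.9, 0.3, 0.0, 2.8, 7.4 → max 7.4
Option 3 regrets: 5.1, 6.7, 1.9, 0.1, 2.6 → max 6.7
Option 4 regrets: 0.0, 4.8, 3.5, 0.0, 4.9 → max 4.9
Option 5 regrets: 3.8, 0.0, 2.1, 3.8, 6.9 → max 6.9
Smallest max regret = 4.9 → Option 4.

Option 4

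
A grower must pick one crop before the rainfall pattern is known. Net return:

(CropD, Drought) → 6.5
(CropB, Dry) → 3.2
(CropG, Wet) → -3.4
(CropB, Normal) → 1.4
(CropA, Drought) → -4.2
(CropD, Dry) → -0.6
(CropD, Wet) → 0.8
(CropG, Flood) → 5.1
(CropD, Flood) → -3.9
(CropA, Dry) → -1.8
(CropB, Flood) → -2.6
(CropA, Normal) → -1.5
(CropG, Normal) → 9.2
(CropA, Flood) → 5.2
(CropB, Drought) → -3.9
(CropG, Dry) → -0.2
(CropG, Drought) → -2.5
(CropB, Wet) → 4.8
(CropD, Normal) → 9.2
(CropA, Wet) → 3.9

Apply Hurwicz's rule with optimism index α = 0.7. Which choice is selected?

CropD: 0.7·9.2 + 0.3·(-3.9) = 5.27
CropG: 0.7·9.2 + 0.3·(-3.4) = 5.42
CropA: 0.7·5.2 + 0.3·(-4.2) = 2.38
CropB: 0.7·4.8 + 0.3·(-3.9) = 2.19
Highest Hurwicz score = 5.42 → CropG.

CropG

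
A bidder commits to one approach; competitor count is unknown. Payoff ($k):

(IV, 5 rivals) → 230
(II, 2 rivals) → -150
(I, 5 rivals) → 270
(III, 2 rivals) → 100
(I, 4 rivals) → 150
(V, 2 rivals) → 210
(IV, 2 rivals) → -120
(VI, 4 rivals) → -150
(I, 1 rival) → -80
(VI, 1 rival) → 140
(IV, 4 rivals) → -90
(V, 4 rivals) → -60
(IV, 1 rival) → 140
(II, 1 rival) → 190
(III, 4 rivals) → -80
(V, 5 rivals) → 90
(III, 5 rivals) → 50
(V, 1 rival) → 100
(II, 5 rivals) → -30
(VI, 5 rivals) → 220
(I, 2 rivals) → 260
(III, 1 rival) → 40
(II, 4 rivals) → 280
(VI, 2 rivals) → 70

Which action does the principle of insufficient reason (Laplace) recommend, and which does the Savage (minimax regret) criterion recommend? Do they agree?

laplace → I; minimax regret → I (agree)

Row averages: I=150, II=72.5, III=27.5, IV=40, V=85, VI=70
Highest average = 150 → I.
Column bests: 1 rival=190, 2 rivals=260, 4 rivals=280, 5 rivals=270.
I regrets: 270, 0, 130, 0 → max 270
II regrets: 0, 410, 0, 300 → max 410
III regrets: 150, 160, 360, 220 → max 360
IV regrets: 50, 380, 370, 40 → max 380
V regrets: 90, 50, 340, 180 → max 340
VI regrets: 50, 190, 430, 50 → max 430
Smallest max regret = 270 → I.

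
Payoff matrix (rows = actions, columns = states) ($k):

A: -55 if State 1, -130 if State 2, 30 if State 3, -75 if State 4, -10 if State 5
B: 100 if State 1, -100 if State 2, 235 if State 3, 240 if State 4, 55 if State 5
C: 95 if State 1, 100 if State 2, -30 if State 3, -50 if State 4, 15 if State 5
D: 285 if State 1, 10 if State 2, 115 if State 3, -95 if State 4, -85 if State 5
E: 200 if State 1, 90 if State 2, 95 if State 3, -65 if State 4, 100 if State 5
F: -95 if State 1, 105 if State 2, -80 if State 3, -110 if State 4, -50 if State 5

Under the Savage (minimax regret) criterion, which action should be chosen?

Column bests: State 1=285, State 2=105, State 3=235, State 4=240, State 5=100.
A regrets: 340, 235, 205, 315, 110 → max 340
B regrets: 185, 205, 0, 0, 45 → max 205
C regrets: 190, 5, 265, 290, 85 → max 290
D regrets: 0, 95, 120, 335, 185 → max 335
E regrets: 85, 15, 140, 305, 0 → max 305
F regrets: 380, 0, 315, 350, 150 → max 380
Smallest max regret = 205 → B.

B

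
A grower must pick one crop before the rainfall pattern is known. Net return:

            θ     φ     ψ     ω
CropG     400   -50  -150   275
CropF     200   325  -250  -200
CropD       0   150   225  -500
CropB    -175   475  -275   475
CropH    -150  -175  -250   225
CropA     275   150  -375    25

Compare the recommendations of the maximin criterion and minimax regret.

Row minima: CropG=-150, CropF=-250, CropD=-500, CropB=-275, CropH=-250, CropA=-375
Best worst-case = -150 → CropG.
Column bests: θ=400, φ=475, ψ=225, ω=475.
CropG regrets: 0, 525, 375, 200 → max 525
CropF regrets: 200, 150, 475, 675 → max 675
CropD regrets: 400, 325, 0, 975 → max 975
CropB regrets: 575, 0, 500, 0 → max 575
CropH regrets: 550, 650, 475, 250 → max 650
CropA regrets: 125, 325, 600, 450 → max 600
Smallest max regret = 525 → CropG.

maximin → CropG; minimax regret → CropG (agree)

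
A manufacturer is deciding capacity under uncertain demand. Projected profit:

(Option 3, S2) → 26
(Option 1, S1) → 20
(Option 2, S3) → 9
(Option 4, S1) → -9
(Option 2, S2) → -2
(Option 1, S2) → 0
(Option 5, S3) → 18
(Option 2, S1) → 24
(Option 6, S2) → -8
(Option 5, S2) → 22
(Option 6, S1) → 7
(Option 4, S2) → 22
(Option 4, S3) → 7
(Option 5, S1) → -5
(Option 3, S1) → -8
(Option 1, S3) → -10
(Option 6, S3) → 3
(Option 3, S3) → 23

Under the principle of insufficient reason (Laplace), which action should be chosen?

Row averages: Option 1=10/3, Option 2=31/3, Option 3=41/3, Option 4=20/3, Option 5=35/3, Option 6=2/3
Highest average = 41/3 → Option 3.

Option 3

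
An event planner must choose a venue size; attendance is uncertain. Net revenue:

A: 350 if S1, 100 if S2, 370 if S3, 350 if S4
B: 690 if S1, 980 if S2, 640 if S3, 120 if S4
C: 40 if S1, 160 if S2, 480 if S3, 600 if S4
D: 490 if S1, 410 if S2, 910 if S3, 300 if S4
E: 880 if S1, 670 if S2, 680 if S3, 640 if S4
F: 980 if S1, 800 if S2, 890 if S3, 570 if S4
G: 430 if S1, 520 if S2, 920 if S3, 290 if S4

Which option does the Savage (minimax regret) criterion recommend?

Column bests: S1=980, S2=980, S3=920, S4=640.
A regrets: 630, 880, 550, 290 → max 880
B regrets: 290, 0, 280, 520 → max 520
C regrets: 940, 820, 440, 40 → max 940
D regrets: 490, 570, 10, 340 → max 570
E regrets: 100, 310, 240, 0 → max 310
F regrets: 0, 180, 30, 70 → max 180
G regrets: 550, 460, 0, 350 → max 550
Smallest max regret = 180 → F.

F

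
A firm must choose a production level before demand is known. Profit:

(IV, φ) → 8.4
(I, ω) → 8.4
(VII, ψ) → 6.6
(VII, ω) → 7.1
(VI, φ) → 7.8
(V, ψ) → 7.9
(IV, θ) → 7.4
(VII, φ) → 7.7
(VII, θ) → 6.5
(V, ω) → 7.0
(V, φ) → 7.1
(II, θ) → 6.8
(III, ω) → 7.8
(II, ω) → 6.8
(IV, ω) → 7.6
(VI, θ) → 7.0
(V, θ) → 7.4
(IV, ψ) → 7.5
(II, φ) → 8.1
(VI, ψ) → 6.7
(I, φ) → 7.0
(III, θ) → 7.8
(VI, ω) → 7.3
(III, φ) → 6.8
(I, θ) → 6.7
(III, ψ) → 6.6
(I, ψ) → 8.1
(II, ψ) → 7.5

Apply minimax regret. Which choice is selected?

IV

Column bests: θ=7.8, φ=8.4, ψ=8.1, ω=8.4.
I regrets: 1.1, 1.4, 0.0, 0.0 → max 1.4
II regrets: 1.0, 0.3, 0.6, 1.6 → max 1.6
III regrets: 0.0, 1.6, 1.5, 0.6 → max 1.6
IV regrets: 0.4, 0.0, 0.6, 0.8 → max 0.8
V regrets: 0.4, 1.3, 0.2, 1.4 → max 1.4
VI regrets: 0.8, 0.6, 1.4, 1.1 → max 1.4
VII regrets: 1.3, 0.7, 1.5, 1.3 → max 1.5
Smallest max regret = 0.8 → IV.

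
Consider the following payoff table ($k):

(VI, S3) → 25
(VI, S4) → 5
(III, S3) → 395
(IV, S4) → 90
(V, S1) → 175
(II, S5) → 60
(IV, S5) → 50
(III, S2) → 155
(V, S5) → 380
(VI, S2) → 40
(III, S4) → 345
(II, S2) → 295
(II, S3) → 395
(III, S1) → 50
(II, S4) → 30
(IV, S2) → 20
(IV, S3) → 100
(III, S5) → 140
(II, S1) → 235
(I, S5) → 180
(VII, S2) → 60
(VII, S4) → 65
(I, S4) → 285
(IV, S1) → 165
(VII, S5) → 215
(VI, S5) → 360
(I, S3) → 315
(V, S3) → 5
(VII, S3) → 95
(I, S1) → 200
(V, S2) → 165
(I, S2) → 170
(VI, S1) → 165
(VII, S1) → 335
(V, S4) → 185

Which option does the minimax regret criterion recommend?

Column bests: S1=335, S2=295, S3=395, S4=345, S5=380.
I regrets: 135, 125, 80, 60, 200 → max 200
II regrets: 100, 0, 0, 315, 320 → max 320
III regrets: 285, 140, 0, 0, 240 → max 285
IV regrets: 170, 275, 295, 255, 330 → max 330
V regrets: 160, 130, 390, 160, 0 → max 390
VI regrets: 170, 255, 370, 340, 20 → max 370
VII regrets: 0, 235, 300, 280, 165 → max 300
Smallest max regret = 200 → I.

I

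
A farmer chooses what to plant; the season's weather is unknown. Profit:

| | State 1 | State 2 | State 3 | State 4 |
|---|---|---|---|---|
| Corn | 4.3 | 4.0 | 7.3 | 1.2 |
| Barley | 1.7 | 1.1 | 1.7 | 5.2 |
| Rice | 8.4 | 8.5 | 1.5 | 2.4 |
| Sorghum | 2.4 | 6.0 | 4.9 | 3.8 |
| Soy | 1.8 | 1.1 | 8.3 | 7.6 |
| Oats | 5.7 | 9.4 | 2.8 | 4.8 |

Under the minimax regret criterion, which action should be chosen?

Column bests: State 1=8.4, State 2=9.4, State 3=8.3, State 4=7.6.
Corn regrets: 4.1, 5.4, 1.0, 6.4 → max 6.4
Barley regrets: 6.7, 8.3, 6.6, 2.4 → max 8.3
Rice regrets: 0.0, 0.9, 6.8, 5.2 → max 6.8
Sorghum regrets: 6.0, 3.4, 3.4, 3.8 → max 6.0
Soy regrets: 6.6, 8.3, 0.0, 0.0 → max 8.3
Oats regrets: 2.7, 0.0, 5.5, 2.8 → max 5.5
Smallest max regret = 5.5 → Oats.

Oats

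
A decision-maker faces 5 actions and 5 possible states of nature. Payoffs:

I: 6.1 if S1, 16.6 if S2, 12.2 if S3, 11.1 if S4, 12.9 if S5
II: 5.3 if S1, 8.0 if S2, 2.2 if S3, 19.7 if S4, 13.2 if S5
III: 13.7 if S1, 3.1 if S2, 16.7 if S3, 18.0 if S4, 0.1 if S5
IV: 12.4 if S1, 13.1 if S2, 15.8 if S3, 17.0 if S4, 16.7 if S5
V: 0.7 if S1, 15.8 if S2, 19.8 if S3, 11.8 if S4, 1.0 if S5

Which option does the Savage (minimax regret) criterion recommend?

IV

Column bests: S1=13.7, S2=16.6, S3=19.8, S4=19.7, S5=16.7.
I regrets: 7.6, 0.0, 7.6, 8.6, 3.8 → max 8.6
II regrets: 8.4, 8.6, 17.6, 0.0, 3.5 → max 17.6
III regrets: 0.0, 13.5, 3.1, 1.7, 16.6 → max 16.6
IV regrets: 1.3, 3.5, 4.0, 2.7, 0.0 → max 4.0
V regrets: 13.0, 0.8, 0.0, 7.9, 15.7 → max 15.7
Smallest max regret = 4.0 → IV.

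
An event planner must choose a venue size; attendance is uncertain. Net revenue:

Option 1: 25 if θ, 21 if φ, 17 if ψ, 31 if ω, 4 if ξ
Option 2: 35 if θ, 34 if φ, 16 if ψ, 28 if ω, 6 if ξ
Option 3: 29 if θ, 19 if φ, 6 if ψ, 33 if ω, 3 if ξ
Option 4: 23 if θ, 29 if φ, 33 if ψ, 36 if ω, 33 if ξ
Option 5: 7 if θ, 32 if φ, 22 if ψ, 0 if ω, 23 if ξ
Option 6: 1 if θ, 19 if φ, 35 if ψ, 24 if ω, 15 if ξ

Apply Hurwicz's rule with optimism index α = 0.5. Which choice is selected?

Option 1: 0.5·31 + 0.5·4 = 17.5
Option 2: 0.5·35 + 0.5·6 = 20.5
Option 3: 0.5·33 + 0.5·3 = 18
Option 4: 0.5·36 + 0.5·23 = 29.5
Option 5: 0.5·32 + 0.5·0 = 16
Option 6: 0.5·35 + 0.5·1 = 18
Highest Hurwicz score = 29.5 → Option 4.

Option 4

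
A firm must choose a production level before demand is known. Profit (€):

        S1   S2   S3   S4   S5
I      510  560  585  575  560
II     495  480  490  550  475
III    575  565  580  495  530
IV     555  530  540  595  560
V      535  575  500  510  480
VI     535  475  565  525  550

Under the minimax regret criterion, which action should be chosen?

IV

Column bests: S1=575, S2=575, S3=585, S4=595, S5=560.
I regrets: 65, 15, 0, 20, 0 → max 65
II regrets: 80, 95, 95, 45, 85 → max 95
III regrets: 0, 10, 5, 100, 30 → max 100
IV regrets: 20, 45, 45, 0, 0 → max 45
V regrets: 40, 0, 85, 85, 80 → max 85
VI regrets: 40, 100, 20, 70, 10 → max 100
Smallest max regret = 45 → IV.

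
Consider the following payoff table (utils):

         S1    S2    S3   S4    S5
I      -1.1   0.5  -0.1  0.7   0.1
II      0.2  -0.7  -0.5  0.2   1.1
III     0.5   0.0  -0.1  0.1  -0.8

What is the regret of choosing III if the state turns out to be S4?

0.6

Best payoff under S4 is 0.7.
Regret = 0.7 − 0.1 = 0.6.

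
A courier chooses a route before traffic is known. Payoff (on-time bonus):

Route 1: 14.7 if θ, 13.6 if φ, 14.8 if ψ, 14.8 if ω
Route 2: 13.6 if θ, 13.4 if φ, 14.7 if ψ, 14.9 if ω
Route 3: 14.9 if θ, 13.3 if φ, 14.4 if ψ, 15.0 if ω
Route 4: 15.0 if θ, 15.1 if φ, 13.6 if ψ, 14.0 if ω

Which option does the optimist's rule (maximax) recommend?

Row maxima: Route 1=14.8, Route 2=14.9, Route 3=15.0, Route 4=15.1
Best best-case = 15.1 → Route 4.

Route 4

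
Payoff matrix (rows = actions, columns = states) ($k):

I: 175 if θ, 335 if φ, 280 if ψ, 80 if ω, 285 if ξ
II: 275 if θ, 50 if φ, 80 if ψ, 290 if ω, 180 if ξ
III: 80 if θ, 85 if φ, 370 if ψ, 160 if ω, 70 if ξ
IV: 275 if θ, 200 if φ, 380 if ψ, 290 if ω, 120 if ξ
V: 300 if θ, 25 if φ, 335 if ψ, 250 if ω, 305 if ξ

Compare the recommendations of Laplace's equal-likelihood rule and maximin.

laplace → IV; maximin → IV (agree)

Row averages: I=231, II=175, III=153, IV=253, V=243
Highest average = 253 → IV.
Row minima: I=80, II=50, III=70, IV=120, V=25
Best worst-case = 120 → IV.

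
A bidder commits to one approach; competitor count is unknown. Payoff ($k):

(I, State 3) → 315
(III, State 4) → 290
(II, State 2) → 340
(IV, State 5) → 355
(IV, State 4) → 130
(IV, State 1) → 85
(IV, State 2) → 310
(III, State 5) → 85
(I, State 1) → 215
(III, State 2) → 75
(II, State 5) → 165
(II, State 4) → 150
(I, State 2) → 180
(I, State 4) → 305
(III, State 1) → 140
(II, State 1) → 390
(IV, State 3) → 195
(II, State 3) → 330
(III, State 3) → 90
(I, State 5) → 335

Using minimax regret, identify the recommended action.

I

Column bests: State 1=390, State 2=340, State 3=330, State 4=305, State 5=355.
I regrets: 175, 160, 15, 0, 20 → max 175
II regrets: 0, 0, 0, 155, 190 → max 190
III regrets: 250, 265, 240, 15, 270 → max 270
IV regrets: 305, 30, 135, 175, 0 → max 305
Smallest max regret = 175 → I.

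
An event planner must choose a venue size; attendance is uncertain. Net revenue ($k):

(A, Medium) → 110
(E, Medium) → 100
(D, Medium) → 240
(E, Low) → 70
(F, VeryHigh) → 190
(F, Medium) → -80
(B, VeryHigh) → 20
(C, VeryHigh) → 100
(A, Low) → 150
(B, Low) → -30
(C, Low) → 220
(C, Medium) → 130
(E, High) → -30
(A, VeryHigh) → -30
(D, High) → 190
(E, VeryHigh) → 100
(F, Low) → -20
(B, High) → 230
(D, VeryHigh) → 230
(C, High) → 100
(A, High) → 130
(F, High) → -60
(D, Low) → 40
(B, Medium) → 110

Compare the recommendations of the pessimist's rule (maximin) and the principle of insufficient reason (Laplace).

maximin → C; laplace → D (disagree)

Row minima: A=-30, B=-30, C=100, D=40, E=-30, F=-80
Best worst-case = 100 → C.
Row averages: A=90, B=82.5, C=137.5, D=175, E=60, F=7.5
Highest average = 175 → D.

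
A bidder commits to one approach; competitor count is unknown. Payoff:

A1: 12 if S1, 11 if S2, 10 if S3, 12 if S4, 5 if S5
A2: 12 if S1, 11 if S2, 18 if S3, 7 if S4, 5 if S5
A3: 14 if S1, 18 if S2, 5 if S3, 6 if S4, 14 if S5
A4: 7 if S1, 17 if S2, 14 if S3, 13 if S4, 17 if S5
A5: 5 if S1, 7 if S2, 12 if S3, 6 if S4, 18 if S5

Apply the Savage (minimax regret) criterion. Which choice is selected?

Column bests: S1=14, S2=18, S3=18, S4=13, S5=18.
A1 regrets: 2, 7, 8, 1, 13 → max 13
A2 regrets: 2, 7, 0, 6, 13 → max 13
A3 regrets: 0, 0, 13, 7, 4 → max 13
A4 regrets: 7, 1, 4, 0, 1 → max 7
A5 regrets: 9, 11, 6, 7, 0 → max 11
Smallest max regret = 7 → A4.

A4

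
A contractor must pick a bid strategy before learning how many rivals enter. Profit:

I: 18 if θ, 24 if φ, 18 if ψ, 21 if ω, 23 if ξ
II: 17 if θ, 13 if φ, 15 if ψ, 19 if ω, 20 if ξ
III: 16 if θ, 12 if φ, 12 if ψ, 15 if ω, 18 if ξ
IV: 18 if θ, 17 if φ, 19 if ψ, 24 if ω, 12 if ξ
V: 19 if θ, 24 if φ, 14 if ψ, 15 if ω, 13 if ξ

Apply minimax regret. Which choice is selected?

Column bests: θ=19, φ=24, ψ=19, ω=24, ξ=23.
I regrets: 1, 0, 1, 3, 0 → max 3
II regrets: 2, 11, 4, 5, 3 → max 11
III regrets: 3, 12, 7, 9, 5 → max 12
IV regrets: 1, 7, 0, 0, 11 → max 11
V regrets: 0, 0, 5, 9, 10 → max 10
Smallest max regret = 3 → I.

I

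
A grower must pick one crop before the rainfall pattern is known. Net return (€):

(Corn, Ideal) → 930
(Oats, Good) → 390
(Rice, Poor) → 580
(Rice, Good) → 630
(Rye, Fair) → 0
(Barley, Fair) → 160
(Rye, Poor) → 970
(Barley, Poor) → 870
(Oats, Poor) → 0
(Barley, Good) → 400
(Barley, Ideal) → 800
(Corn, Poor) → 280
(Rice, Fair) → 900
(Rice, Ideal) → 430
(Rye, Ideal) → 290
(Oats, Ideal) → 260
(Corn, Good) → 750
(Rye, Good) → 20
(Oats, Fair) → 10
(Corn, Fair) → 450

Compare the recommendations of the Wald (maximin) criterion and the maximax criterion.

maximin → Rice; maximax → Rye (disagree)

Row minima: Oats=0, Rice=430, Rye=0, Corn=280, Barley=160
Best worst-case = 430 → Rice.
Row maxima: Oats=390, Rice=900, Rye=970, Corn=930, Barley=870
Best best-case = 970 → Rye.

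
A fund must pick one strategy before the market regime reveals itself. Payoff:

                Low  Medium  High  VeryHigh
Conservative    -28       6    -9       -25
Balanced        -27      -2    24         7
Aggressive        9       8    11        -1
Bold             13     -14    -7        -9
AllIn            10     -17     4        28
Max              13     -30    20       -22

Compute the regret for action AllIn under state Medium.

25

Best payoff under Medium is 8.
Regret = 8 − (-17) = 25.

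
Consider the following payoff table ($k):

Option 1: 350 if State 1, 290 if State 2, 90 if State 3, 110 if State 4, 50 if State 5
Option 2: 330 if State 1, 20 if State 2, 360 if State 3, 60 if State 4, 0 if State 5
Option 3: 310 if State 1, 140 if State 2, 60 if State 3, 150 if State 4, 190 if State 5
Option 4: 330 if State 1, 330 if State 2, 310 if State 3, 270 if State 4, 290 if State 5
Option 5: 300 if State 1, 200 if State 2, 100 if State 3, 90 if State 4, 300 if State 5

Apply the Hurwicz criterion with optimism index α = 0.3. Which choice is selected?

Option 4

Option 1: 0.3·350 + 0.7·50 = 140
Option 2: 0.3·360 + 0.7·0 = 108
Option 3: 0.3·310 + 0.7·60 = 135
Option 4: 0.3·330 + 0.7·270 = 288
Option 5: 0.3·300 + 0.7·90 = 153
Highest Hurwicz score = 288 → Option 4.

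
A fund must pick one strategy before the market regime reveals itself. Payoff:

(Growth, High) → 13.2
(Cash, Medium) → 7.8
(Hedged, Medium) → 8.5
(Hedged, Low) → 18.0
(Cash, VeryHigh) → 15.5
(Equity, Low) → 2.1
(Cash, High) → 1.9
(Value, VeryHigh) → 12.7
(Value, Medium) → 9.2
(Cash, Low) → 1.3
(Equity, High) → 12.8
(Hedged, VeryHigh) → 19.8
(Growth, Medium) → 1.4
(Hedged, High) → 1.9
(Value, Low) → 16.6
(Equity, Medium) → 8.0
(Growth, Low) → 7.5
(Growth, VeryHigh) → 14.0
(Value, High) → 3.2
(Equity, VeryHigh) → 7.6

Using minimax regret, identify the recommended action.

Value

Column bests: Low=18.0, Medium=9.2, High=13.2, VeryHigh=19.8.
Hedged regrets: 0.0, 0.7, 11.3, 0.0 → max 11.3
Growth regrets: 10.5, 7.8, 0.0, 5.8 → max 10.5
Cash regrets: 16.7, 1.4, 11.3, 4.3 → max 16.7
Value regrets: 1.4, 0.0, 10.0, 7.1 → max 10.0
Equity regrets: 15.9, 1.2, 0.4, 12.2 → max 15.9
Smallest max regret = 10.0 → Value.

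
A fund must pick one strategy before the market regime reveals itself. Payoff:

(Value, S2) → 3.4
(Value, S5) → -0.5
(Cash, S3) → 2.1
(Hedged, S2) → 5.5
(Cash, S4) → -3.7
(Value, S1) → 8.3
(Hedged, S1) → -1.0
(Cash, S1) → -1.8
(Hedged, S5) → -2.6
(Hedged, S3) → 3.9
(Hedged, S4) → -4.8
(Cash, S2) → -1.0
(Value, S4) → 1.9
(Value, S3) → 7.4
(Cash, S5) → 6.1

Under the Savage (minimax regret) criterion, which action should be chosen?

Value

Column bests: S1=8.3, S2=5.5, S3=7.4, S4=1.9, S5=6.1.
Cash regrets: 10.1, 6.5, 5.3, 5.6, 0.0 → max 10.1
Value regrets: 0.0, 2.1, 0.0, 0.0, 6.6 → max 6.6
Hedged regrets: 9.3, 0.0, 3.5, 6.7, 8.7 → max 9.3
Smallest max regret = 6.6 → Value.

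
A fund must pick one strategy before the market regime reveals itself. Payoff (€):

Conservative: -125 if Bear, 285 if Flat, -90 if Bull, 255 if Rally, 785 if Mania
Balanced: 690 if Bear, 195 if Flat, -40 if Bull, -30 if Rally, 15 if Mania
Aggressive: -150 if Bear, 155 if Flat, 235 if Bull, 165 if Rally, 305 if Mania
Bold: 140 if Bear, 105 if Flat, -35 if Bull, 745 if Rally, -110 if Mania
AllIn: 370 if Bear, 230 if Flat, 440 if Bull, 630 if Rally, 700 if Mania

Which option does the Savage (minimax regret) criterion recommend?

Column bests: Bear=690, Flat=285, Bull=440, Rally=745, Mania=785.
Conservative regrets: 815, 0, 530, 490, 0 → max 815
Balanced regrets: 0, 90, 480, 775, 770 → max 775
Aggressive regrets: 840, 130, 205, 580, 480 → max 840
Bold regrets: 550, 180, 475, 0, 895 → max 895
AllIn regrets: 320, 55, 0, 115, 85 → max 320
Smallest max regret = 320 → AllIn.

AllIn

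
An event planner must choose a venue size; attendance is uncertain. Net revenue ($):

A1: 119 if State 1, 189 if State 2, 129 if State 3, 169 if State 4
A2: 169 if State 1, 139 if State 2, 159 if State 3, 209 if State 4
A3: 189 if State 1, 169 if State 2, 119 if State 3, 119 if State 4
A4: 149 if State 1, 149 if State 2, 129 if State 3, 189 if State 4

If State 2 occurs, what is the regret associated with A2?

Best payoff under State 2 is 189.
Regret = 189 − 139 = 50.

50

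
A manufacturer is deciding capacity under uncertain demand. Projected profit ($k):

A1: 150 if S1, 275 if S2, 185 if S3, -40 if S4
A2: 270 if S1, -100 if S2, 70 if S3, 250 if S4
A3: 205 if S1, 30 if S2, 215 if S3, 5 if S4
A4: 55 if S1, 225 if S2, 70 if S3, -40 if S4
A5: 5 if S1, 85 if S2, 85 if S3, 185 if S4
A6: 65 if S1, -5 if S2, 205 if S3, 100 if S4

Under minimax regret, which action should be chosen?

Column bests: S1=270, S2=275, S3=215, S4=250.
A1 regrets: 120, 0, 30, 290 → max 290
A2 regrets: 0, 375, 145, 0 → max 375
A3 regrets: 65, 245, 0, 245 → max 245
A4 regrets: 215, 50, 145, 290 → max 290
A5 regrets: 265, 190, 130, 65 → max 265
A6 regrets: 205, 280, 10, 150 → max 280
Smallest max regret = 245 → A3.

A3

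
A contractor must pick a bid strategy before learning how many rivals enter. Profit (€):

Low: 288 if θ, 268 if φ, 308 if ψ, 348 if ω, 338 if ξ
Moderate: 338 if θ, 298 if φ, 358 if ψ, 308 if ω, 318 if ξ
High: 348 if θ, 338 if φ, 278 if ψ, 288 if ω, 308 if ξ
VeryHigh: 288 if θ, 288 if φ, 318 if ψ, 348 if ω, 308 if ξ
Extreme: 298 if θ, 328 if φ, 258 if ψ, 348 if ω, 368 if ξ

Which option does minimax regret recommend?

Column bests: θ=348, φ=338, ψ=358, ω=348, ξ=368.
Low regrets: 60, 70, 50, 0, 30 → max 70
Moderate regrets: 10, 40, 0, 40, 50 → max 50
High regrets: 0, 0, 80, 60, 60 → max 80
VeryHigh regrets: 60, 50, 40, 0, 60 → max 60
Extreme regrets: 50, 10, 100, 0, 0 → max 100
Smallest max regret = 50 → Moderate.

Moderate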